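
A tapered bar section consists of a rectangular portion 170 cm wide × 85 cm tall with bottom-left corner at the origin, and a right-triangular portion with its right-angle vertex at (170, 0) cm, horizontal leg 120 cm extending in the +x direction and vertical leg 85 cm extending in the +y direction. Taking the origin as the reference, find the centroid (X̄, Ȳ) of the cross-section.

Part | A | x̄ᵢ | ȳᵢ | A·x̄ᵢ | A·ȳᵢ
rectangular portion | 14450.00 | 85.00 | 42.50 | 1228250.00 | 614125.00
triangular portion | 5100.00 | 210.00 | 28.33 | 1071000.00 | 144500.00
Σ | 19550.00 |  |  | 2299250.00 | 758625.00
X̄ = 2299250.00 / 19550.00 = 117.61 cm
Ȳ = 758625.00 / 19550.00 = 38.80 cm

X̄ = 117.61 cm, Ȳ = 38.80 cm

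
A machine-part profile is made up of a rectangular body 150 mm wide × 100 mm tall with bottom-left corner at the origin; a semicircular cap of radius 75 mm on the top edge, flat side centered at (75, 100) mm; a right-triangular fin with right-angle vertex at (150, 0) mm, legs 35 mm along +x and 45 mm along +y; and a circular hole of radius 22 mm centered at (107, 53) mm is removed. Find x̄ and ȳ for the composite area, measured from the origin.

x̄ = 75.85 mm, ȳ = 79.91 mm

rectangular body: A = 150 × 100 = 15000.00, centroid at (75.00, 50.00).
semicircular top: A = ½π·75² = 8835.73, centroid at (75.00, 131.83).
triangular fin: A = ½·35·45 = 787.50, centroid at (161.67, 15.00).
hole: A = −π·22² = -1520.53, centroid at (107.00, 53.00).
ΣA = 23102.70 mm², ΣAx̄ = 1752295.40 mm³, ΣAȳ = 1846047.30 mm³.
x̄ = 1752295.40/23102.70 = 75.85 mm; ȳ = 1846047.30/23102.70 = 79.91 mm.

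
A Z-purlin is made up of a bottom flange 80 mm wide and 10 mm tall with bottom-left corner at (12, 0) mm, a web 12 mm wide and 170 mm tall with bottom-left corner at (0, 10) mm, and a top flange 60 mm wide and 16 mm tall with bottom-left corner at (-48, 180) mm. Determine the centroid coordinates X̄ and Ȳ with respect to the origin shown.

bottom flange: A = 80 × 10 = 800.00, centroid at (52.00, 5.00).
web: A = 12 × 170 = 2040.00, centroid at (6.00, 95.00).
top flange: A = 60 × 16 = 960.00, centroid at (-18.00, 188.00).
ΣA = 3800.00 mm², ΣAX̄ = 36560.00 mm³, ΣAȲ = 378280.00 mm³.
X̄ = 36560.00/3800.00 = 9.62 mm; Ȳ = 378280.00/3800.00 = 99.55 mm.

X̄ = 9.62 mm, Ȳ = 99.55 mm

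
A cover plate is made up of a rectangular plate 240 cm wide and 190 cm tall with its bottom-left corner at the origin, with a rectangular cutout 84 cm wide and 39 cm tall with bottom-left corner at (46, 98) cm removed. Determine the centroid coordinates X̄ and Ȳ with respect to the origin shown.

plate: A = 240 × 190 = 45600.00, centroid at (120.00, 95.00).
hole: A = −(84 × 39) = -3276.00, centroid at (88.00, 117.50).
ΣA = 42324.00 cm², ΣAX̄ = 5183712.00 cm³, ΣAȲ = 3947070.00 cm³.
X̄ = 5183712.00/42324.00 = 122.48 cm; Ȳ = 3947070.00/42324.00 = 93.26 cm.

X̄ = 122.48 cm, Ȳ = 93.26 cm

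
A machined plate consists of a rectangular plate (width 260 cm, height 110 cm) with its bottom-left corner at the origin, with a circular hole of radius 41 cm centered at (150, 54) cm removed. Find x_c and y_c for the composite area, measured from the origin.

plate: A = 260 × 110 = 28600.00, centroid at (130.00, 55.00).
hole: A = −π·41² = -5281.02, centroid at (150.00, 54.00).
ΣA = 23318.98 cm²
ΣAx_c = (28600.00)(130.00) + (-5281.02)(150.00) = 2925847.41 cm³
ΣAy_c = (28600.00)(55.00) + (-5281.02)(54.00) = 1287825.07 cm³
x_c = 2925847.41 / 23318.98 = 125.47 cm
y_c = 1287825.07 / 23318.98 = 55.23 cm

x_c = 125.47 cm, y_c = 55.23 cm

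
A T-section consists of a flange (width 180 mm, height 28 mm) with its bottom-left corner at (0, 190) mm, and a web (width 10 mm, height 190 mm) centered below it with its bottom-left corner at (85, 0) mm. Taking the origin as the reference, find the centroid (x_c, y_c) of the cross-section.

x_c = 90.00 mm, y_c = 174.16 mm

web: A = 10 × 190 = 1900.00, centroid at (90.00, 95.00).
flange: A = 180 × 28 = 5040.00, centroid at (90.00, 204.00).
ΣA = 6940.00 mm², ΣAx_c = 624600.00 mm³, ΣAy_c = 1208660.00 mm³.
x_c = 624600.00/6940.00 = 90.00 mm; y_c = 1208660.00/6940.00 = 174.16 mm.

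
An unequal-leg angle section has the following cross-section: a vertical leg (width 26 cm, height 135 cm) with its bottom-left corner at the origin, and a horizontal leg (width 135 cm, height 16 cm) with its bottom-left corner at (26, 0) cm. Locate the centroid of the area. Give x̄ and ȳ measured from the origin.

vertical leg: A = 26 × 135 = 3510.00, centroid at (13.00, 67.50).
horizontal leg: A = 135 × 16 = 2160.00, centroid at (93.50, 8.00).
ΣA = 5670.00 cm²
ΣAx̄ = (3510.00)(13.00) + (2160.00)(93.50) = 247590.00 cm³
ΣAȳ = (3510.00)(67.50) + (2160.00)(8.00) = 254205.00 cm³
x̄ = 247590.00 / 5670.00 = 43.67 cm
ȳ = 254205.00 / 5670.00 = 44.83 cm

x̄ = 43.67 cm, ȳ = 44.83 cm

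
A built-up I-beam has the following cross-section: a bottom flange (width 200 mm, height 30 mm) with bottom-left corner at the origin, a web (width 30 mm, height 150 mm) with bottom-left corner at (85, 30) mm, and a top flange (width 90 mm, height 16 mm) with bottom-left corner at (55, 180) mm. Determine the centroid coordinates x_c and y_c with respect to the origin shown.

x_c = 100.00 mm, y_c = 69.78 mm

bottom flange: A = 200 × 30 = 6000.00, centroid at (100.00, 15.00).
web: A = 30 × 150 = 4500.00, centroid at (100.00, 105.00).
top flange: A = 90 × 16 = 1440.00, centroid at (100.00, 188.00).
ΣA = 11940.00 mm², ΣAx_c = 1194000.00 mm³, ΣAy_c = 833220.00 mm³.
x_c = 1194000.00/11940.00 = 100.00 mm; y_c = 833220.00/11940.00 = 69.78 mm.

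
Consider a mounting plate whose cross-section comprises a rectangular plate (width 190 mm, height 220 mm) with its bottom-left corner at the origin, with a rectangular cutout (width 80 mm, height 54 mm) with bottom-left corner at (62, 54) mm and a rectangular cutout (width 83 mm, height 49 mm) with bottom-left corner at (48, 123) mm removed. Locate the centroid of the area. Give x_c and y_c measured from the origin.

x_c = 94.76 mm, y_c = 109.18 mm

plate: A = 190 × 220 = 41800.00, centroid at (95.00, 110.00).
hole 1: A = −(80 × 54) = -4320.00, centroid at (102.00, 81.00).
hole 2: A = −(83 × 49) = -4067.00, centroid at (89.50, 147.50).
ΣA = 33413.00 mm², ΣAx_c = 3166363.50 mm³, ΣAy_c = 3648197.50 mm³.
x_c = 3166363.50/33413.00 = 94.76 mm; y_c = 3648197.50/33413.00 = 109.18 mm.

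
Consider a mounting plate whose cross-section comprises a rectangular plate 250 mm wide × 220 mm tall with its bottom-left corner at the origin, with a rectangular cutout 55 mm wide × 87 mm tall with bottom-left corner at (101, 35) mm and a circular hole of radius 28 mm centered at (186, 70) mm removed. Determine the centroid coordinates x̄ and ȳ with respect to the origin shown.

x̄ = 121.50 mm, ȳ = 115.22 mm

plate: A = 250 × 220 = 55000.00, centroid at (125.00, 110.00).
hole 1: A = −(55 × 87) = -4785.00, centroid at (128.50, 78.50).
hole 2: A = −π·28² = -2463.01, centroid at (186.00, 70.00).
ΣA = 47751.99 mm²
ΣAx̄ = (55000.00)(125.00) + (-4785.00)(128.50) + (-2463.01)(186.00) = 5802007.89 mm³
ΣAȳ = (55000.00)(110.00) + (-4785.00)(78.50) + (-2463.01)(70.00) = 5501966.90 mm³
x̄ = 5802007.89 / 47751.99 = 121.50 mm
ȳ = 5501966.90 / 47751.99 = 115.22 mm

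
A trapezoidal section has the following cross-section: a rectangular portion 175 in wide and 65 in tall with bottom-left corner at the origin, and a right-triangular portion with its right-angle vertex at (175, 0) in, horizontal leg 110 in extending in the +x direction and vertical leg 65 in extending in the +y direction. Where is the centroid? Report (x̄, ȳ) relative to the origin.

rectangular portion: A = 175 × 65 = 11375.00, centroid at (87.50, 32.50).
triangular portion: A = ½·110·65 = 3575.00, centroid at (211.67, 21.67).
ΣA = 14950.00 in²
ΣAx̄ = (11375.00)(87.50) + (3575.00)(211.67) = 1752020.83 in³
ΣAȳ = (11375.00)(32.50) + (3575.00)(21.67) = 447145.83 in³
x̄ = 1752020.83 / 14950.00 = 117.19 in
ȳ = 447145.83 / 14950.00 = 29.91 in

x̄ = 117.19 in, ȳ = 29.91 in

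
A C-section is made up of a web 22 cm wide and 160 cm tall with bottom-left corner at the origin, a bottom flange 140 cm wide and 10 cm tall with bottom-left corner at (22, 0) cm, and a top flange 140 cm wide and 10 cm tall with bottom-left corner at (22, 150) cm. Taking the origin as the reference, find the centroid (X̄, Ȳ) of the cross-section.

X̄ = 46.89 cm, Ȳ = 80.00 cm

Part | A | x̄ᵢ | ȳᵢ | A·x̄ᵢ | A·ȳᵢ
web | 3520.00 | 11.00 | 80.00 | 38720.00 | 281600.00
bottom flange | 1400.00 | 92.00 | 5.00 | 128800.00 | 7000.00
top flange | 1400.00 | 92.00 | 155.00 | 128800.00 | 217000.00
Σ | 6320.00 |  |  | 296320.00 | 505600.00
X̄ = 296320.00 / 6320.00 = 46.89 cm
Ȳ = 505600.00 / 6320.00 = 80.00 cm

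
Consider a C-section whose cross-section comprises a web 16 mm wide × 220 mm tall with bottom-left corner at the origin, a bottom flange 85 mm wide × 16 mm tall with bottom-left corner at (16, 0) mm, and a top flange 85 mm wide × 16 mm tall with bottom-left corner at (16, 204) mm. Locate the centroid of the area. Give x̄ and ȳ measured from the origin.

Part | A | x̄ᵢ | ȳᵢ | A·x̄ᵢ | A·ȳᵢ
web | 3520.00 | 8.00 | 110.00 | 28160.00 | 387200.00
bottom flange | 1360.00 | 58.50 | 8.00 | 79560.00 | 10880.00
top flange | 1360.00 | 58.50 | 212.00 | 79560.00 | 288320.00
Σ | 6240.00 |  |  | 187280.00 | 686400.00
x̄ = 187280.00 / 6240.00 = 30.01 mm
ȳ = 686400.00 / 6240.00 = 110.00 mm

x̄ = 30.01 mm, ȳ = 110.00 mm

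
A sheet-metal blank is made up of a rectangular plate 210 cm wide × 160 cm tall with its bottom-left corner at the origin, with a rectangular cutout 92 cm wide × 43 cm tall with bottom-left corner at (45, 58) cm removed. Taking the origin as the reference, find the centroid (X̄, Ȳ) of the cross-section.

plate: A = 210 × 160 = 33600.00, centroid at (105.00, 80.00).
hole: A = −(92 × 43) = -3956.00, centroid at (91.00, 79.50).
ΣA = 29644.00 cm², ΣAX̄ = 3168004.00 cm³, ΣAȲ = 2373498.00 cm³.
X̄ = 3168004.00/29644.00 = 106.87 cm; Ȳ = 2373498.00/29644.00 = 80.07 cm.

X̄ = 106.87 cm, Ȳ = 80.07 cm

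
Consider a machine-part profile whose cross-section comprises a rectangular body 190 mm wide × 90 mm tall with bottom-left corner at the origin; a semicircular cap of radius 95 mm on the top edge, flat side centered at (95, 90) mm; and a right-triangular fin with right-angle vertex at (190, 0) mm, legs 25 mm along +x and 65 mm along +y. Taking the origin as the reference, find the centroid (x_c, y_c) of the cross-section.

x_c = 97.62 mm, y_c = 82.10 mm

rectangular body: A = 190 × 90 = 17100.00, centroid at (95.00, 45.00).
semicircular top: A = ½π·95² = 14176.44, centroid at (95.00, 130.32).
triangular fin: A = ½·25·65 = 812.50, centroid at (198.33, 21.67).
ΣA = 32088.94 mm²
ΣAx_c = (17100.00)(95.00) + (14176.44)(95.00) + (812.50)(198.33) = 3132407.33 mm³
ΣAy_c = (17100.00)(45.00) + (14176.44)(130.32) + (812.50)(21.67) = 2634566.82 mm³
x_c = 3132407.33 / 32088.94 = 97.62 mm
y_c = 2634566.82 / 32088.94 = 82.10 mm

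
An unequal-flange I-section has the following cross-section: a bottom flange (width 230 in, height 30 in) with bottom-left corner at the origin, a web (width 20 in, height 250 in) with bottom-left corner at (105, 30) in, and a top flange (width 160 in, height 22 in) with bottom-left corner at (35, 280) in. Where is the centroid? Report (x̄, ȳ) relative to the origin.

Part | A | x̄ᵢ | ȳᵢ | A·x̄ᵢ | A·ȳᵢ
bottom flange | 6900.00 | 115.00 | 15.00 | 793500.00 | 103500.00
web | 5000.00 | 115.00 | 155.00 | 575000.00 | 775000.00
top flange | 3520.00 | 115.00 | 291.00 | 404800.00 | 1024320.00
Σ | 15420.00 |  |  | 1773300.00 | 1902820.00
x̄ = 1773300.00 / 15420.00 = 115.00 in
ȳ = 1902820.00 / 15420.00 = 123.40 in

x̄ = 115.00 in, ȳ = 123.40 in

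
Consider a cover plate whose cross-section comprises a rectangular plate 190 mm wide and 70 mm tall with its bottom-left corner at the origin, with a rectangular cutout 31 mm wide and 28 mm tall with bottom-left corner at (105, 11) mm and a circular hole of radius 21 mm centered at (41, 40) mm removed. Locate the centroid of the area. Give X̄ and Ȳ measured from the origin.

X̄ = 99.77 mm, Ȳ = 35.16 mm

Part | A | x̄ᵢ | ȳᵢ | A·x̄ᵢ | A·ȳᵢ
plate | 13300.00 | 95.00 | 35.00 | 1263500.00 | 465500.00
hole 1 | -868.00 | 120.50 | 25.00 | -104594.00 | -21700.00
hole 2 | -1385.44 | 41.00 | 40.00 | -56803.14 | -55417.69
Σ | 11046.56 |  |  | 1102102.86 | 388382.31
X̄ = 1102102.86 / 11046.56 = 99.77 mm
Ȳ = 388382.31 / 11046.56 = 35.16 mm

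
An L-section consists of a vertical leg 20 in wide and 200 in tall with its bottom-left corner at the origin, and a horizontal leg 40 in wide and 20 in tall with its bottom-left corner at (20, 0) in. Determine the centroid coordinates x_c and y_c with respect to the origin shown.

x_c = 15.00 in, y_c = 85.00 in

vertical leg: A = 20 × 200 = 4000.00, centroid at (10.00, 100.00).
horizontal leg: A = 40 × 20 = 800.00, centroid at (40.00, 10.00).
ΣA = 4800.00 in², ΣAx_c = 72000.00 in³, ΣAy_c = 408000.00 in³.
x_c = 72000.00/4800.00 = 15.00 in; y_c = 408000.00/4800.00 = 85.00 in.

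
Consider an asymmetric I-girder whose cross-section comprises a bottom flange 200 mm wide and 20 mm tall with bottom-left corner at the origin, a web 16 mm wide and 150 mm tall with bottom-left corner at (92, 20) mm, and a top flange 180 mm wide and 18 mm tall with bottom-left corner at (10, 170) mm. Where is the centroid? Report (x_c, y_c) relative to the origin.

Part | A | x̄ᵢ | ȳᵢ | A·x̄ᵢ | A·ȳᵢ
bottom flange | 4000.00 | 100.00 | 10.00 | 400000.00 | 40000.00
web | 2400.00 | 100.00 | 95.00 | 240000.00 | 228000.00
top flange | 3240.00 | 100.00 | 179.00 | 324000.00 | 579960.00
Σ | 9640.00 |  |  | 964000.00 | 847960.00
x_c = 964000.00 / 9640.00 = 100.00 mm
y_c = 847960.00 / 9640.00 = 87.96 mm

x_c = 100.00 mm, y_c = 87.96 mm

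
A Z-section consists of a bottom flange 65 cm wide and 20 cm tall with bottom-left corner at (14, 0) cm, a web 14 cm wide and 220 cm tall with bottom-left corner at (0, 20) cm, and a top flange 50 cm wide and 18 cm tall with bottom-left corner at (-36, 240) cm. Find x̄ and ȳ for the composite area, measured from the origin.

x̄ = 13.66 cm, ȳ = 120.74 cm

Part | A | x̄ᵢ | ȳᵢ | A·x̄ᵢ | A·ȳᵢ
bottom flange | 1300.00 | 46.50 | 10.00 | 60450.00 | 13000.00
web | 3080.00 | 7.00 | 130.00 | 21560.00 | 400400.00
top flange | 900.00 | -11.00 | 249.00 | -9900.00 | 224100.00
Σ | 5280.00 |  |  | 72110.00 | 637500.00
x̄ = 72110.00 / 5280.00 = 13.66 cm
ȳ = 637500.00 / 5280.00 = 120.74 cm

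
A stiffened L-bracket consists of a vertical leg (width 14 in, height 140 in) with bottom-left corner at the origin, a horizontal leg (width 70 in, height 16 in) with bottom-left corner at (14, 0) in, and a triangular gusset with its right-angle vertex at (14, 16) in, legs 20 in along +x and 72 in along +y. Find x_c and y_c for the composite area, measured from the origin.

x_c = 21.97 in, y_c = 46.04 in

Part | A | x̄ᵢ | ȳᵢ | A·x̄ᵢ | A·ȳᵢ
vertical leg | 1960.00 | 7.00 | 70.00 | 13720.00 | 137200.00
horizontal leg | 1120.00 | 49.00 | 8.00 | 54880.00 | 8960.00
gusset | 720.00 | 20.67 | 40.00 | 14880.00 | 28800.00
Σ | 3800.00 |  |  | 83480.00 | 174960.00
x_c = 83480.00 / 3800.00 = 21.97 in
y_c = 174960.00 / 3800.00 = 46.04 in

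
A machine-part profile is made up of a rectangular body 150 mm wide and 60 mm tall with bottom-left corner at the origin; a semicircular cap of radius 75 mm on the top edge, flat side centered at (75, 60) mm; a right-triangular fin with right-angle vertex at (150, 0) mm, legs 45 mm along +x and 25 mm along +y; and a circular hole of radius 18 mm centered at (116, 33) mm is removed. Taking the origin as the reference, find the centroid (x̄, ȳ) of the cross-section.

rectangular body: A = 150 × 60 = 9000.00, centroid at (75.00, 30.00).
semicircular top: A = ½π·75² = 8835.73, centroid at (75.00, 91.83).
triangular fin: A = ½·45·25 = 562.50, centroid at (165.00, 8.33).
hole: A = −π·18² = -1017.88, centroid at (116.00, 33.00).
ΣA = 17380.35 mm², ΣAx̄ = 1312418.58 mm³, ΣAȳ = 1052491.35 mm³.
x̄ = 1312418.58/17380.35 = 75.51 mm; ȳ = 1052491.35/17380.35 = 60.56 mm.

x̄ = 75.51 mm, ȳ = 60.56 mm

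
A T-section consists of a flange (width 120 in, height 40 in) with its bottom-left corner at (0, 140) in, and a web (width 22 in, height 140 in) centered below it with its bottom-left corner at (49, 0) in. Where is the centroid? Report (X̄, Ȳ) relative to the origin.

web: A = 22 × 140 = 3080.00, centroid at (60.00, 70.00).
flange: A = 120 × 40 = 4800.00, centroid at (60.00, 160.00).
ΣA = 7880.00 in², ΣAX̄ = 472800.00 in³, ΣAȲ = 983600.00 in³.
X̄ = 472800.00/7880.00 = 60.00 in; Ȳ = 983600.00/7880.00 = 124.82 in.

X̄ = 60.00 in, Ȳ = 124.82 in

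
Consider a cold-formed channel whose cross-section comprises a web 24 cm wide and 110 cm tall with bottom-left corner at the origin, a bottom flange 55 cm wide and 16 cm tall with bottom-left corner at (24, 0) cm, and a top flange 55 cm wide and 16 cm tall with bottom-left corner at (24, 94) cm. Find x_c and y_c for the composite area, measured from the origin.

Part | A | x̄ᵢ | ȳᵢ | A·x̄ᵢ | A·ȳᵢ
web | 2640.00 | 12.00 | 55.00 | 31680.00 | 145200.00
bottom flange | 880.00 | 51.50 | 8.00 | 45320.00 | 7040.00
top flange | 880.00 | 51.50 | 102.00 | 45320.00 | 89760.00
Σ | 4400.00 |  |  | 122320.00 | 242000.00
x_c = 122320.00 / 4400.00 = 27.80 cm
y_c = 242000.00 / 4400.00 = 55.00 cm

x_c = 27.80 cm, y_c = 55.00 cm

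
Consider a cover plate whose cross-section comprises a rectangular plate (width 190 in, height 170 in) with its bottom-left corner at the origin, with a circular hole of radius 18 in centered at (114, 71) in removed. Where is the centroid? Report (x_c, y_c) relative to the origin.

plate: A = 190 × 170 = 32300.00, centroid at (95.00, 85.00).
hole: A = −π·18² = -1017.88, centroid at (114.00, 71.00).
ΣA = 31282.12 in², ΣAx_c = 2952462.13 in³, ΣAy_c = 2673230.80 in³.
x_c = 2952462.13/31282.12 = 94.38 in; y_c = 2673230.80/31282.12 = 85.46 in.

x_c = 94.38 in, y_c = 85.46 in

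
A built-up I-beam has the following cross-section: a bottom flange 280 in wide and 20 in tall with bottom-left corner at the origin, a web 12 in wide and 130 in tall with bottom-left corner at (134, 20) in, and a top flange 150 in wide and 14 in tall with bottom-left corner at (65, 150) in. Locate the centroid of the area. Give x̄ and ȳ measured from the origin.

Part | A | x̄ᵢ | ȳᵢ | A·x̄ᵢ | A·ȳᵢ
bottom flange | 5600.00 | 140.00 | 10.00 | 784000.00 | 56000.00
web | 1560.00 | 140.00 | 85.00 | 218400.00 | 132600.00
top flange | 2100.00 | 140.00 | 157.00 | 294000.00 | 329700.00
Σ | 9260.00 |  |  | 1296400.00 | 518300.00
x̄ = 1296400.00 / 9260.00 = 140.00 in
ȳ = 518300.00 / 9260.00 = 55.97 in

x̄ = 140.00 in, ȳ = 55.97 in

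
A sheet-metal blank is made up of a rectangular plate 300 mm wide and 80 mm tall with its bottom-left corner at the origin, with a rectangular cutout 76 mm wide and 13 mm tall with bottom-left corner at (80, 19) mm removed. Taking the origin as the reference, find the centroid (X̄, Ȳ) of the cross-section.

plate: A = 300 × 80 = 24000.00, centroid at (150.00, 40.00).
hole: A = −(76 × 13) = -988.00, centroid at (118.00, 25.50).
ΣA = 23012.00 mm², ΣAX̄ = 3483416.00 mm³, ΣAȲ = 934806.00 mm³.
X̄ = 3483416.00/23012.00 = 151.37 mm; Ȳ = 934806.00/23012.00 = 40.62 mm.

X̄ = 151.37 mm, Ȳ = 40.62 mm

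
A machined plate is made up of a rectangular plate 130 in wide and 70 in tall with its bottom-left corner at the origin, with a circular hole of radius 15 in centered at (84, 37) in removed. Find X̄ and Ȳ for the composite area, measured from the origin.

X̄ = 63.40 in, Ȳ = 34.83 in

plate: A = 130 × 70 = 9100.00, centroid at (65.00, 35.00).
hole: A = −π·15² = -706.86, centroid at (84.00, 37.00).
ΣA = 8393.14 in², ΣAX̄ = 532123.90 in³, ΣAȲ = 292346.24 in³.
X̄ = 532123.90/8393.14 = 63.40 in; Ȳ = 292346.24/8393.14 = 34.83 in.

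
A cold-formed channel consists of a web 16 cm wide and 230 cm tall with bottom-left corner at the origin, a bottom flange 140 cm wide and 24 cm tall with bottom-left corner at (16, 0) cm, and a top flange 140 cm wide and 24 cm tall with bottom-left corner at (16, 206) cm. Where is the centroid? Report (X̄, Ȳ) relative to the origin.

web: A = 16 × 230 = 3680.00, centroid at (8.00, 115.00).
bottom flange: A = 140 × 24 = 3360.00, centroid at (86.00, 12.00).
top flange: A = 140 × 24 = 3360.00, centroid at (86.00, 218.00).
ΣA = 10400.00 cm², ΣAX̄ = 607360.00 cm³, ΣAȲ = 1196000.00 cm³.
X̄ = 607360.00/10400.00 = 58.40 cm; Ȳ = 1196000.00/10400.00 = 115.00 cm.

X̄ = 58.40 cm, Ȳ = 115.00 cm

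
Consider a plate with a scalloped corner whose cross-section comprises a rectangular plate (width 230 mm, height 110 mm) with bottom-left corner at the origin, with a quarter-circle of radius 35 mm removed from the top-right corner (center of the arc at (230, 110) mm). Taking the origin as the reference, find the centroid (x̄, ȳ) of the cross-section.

x̄ = 111.04 mm, ȳ = 53.41 mm

Part | A | x̄ᵢ | ȳᵢ | A·x̄ᵢ | A·ȳᵢ
plate | 25300.00 | 115.00 | 55.00 | 2909500.00 | 1391500.00
removed quarter-circle | -962.11 | 215.15 | 95.15 | -206994.27 | -91540.74
Σ | 24337.89 |  |  | 2702505.73 | 1299959.26
x̄ = 2702505.73 / 24337.89 = 111.04 mm
ȳ = 1299959.26 / 24337.89 = 53.41 mm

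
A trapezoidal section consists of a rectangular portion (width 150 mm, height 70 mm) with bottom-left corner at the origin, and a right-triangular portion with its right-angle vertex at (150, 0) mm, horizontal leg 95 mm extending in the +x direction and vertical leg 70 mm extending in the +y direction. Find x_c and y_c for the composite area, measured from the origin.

x_c = 100.65 mm, y_c = 32.19 mm

rectangular portion: A = 150 × 70 = 10500.00, centroid at (75.00, 35.00).
triangular portion: A = ½·95·70 = 3325.00, centroid at (181.67, 23.33).
ΣA = 13825.00 mm², ΣAx_c = 1391541.67 mm³, ΣAy_c = 445083.33 mm³.
x_c = 1391541.67/13825.00 = 100.65 mm; y_c = 445083.33/13825.00 = 32.19 mm.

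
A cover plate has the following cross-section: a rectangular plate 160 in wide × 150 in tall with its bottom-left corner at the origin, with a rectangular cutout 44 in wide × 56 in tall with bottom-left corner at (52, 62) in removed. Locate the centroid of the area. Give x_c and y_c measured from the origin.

plate: A = 160 × 150 = 24000.00, centroid at (80.00, 75.00).
hole: A = −(44 × 56) = -2464.00, centroid at (74.00, 90.00).
ΣA = 21536.00 in², ΣAx_c = 1737664.00 in³, ΣAy_c = 1578240.00 in³.
x_c = 1737664.00/21536.00 = 80.69 in; y_c = 1578240.00/21536.00 = 73.28 in.

x_c = 80.69 in, y_c = 73.28 in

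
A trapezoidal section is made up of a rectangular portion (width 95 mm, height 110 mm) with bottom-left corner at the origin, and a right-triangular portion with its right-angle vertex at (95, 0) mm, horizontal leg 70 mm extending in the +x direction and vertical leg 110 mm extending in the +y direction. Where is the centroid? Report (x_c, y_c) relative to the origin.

x_c = 66.57 mm, y_c = 50.06 mm

rectangular portion: A = 95 × 110 = 10450.00, centroid at (47.50, 55.00).
triangular portion: A = ½·70·110 = 3850.00, centroid at (118.33, 36.67).
ΣA = 14300.00 mm², ΣAx_c = 951958.33 mm³, ΣAy_c = 715916.67 mm³.
x_c = 951958.33/14300.00 = 66.57 mm; y_c = 715916.67/14300.00 = 50.06 mm.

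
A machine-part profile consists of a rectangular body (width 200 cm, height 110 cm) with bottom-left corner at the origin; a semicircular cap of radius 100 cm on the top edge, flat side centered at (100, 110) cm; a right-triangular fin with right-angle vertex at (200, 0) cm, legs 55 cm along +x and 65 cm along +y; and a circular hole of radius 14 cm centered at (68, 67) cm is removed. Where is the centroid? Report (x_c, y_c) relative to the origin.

Part | A | x̄ᵢ | ȳᵢ | A·x̄ᵢ | A·ȳᵢ
rectangular body | 22000.00 | 100.00 | 55.00 | 2200000.00 | 1210000.00
semicircular top | 15707.96 | 100.00 | 152.44 | 1570796.33 | 2394542.63
triangular fin | 1787.50 | 218.33 | 21.67 | 390270.83 | 38729.17
hole | -615.75 | 68.00 | 67.00 | -41871.15 | -41255.39
Σ | 38879.71 |  |  | 4119196.01 | 3602016.40
x_c = 4119196.01 / 38879.71 = 105.95 cm
y_c = 3602016.40 / 38879.71 = 92.65 cm

x_c = 105.95 cm, y_c = 92.65 cm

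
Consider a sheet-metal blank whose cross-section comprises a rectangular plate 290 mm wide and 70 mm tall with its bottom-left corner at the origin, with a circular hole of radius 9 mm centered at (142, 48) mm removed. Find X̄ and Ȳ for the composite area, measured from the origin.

X̄ = 145.04 mm, Ȳ = 34.83 mm

plate: A = 290 × 70 = 20300.00, centroid at (145.00, 35.00).
hole: A = −π·9² = -254.47, centroid at (142.00, 48.00).
ΣA = 20045.53 mm², ΣAX̄ = 2907365.40 mm³, ΣAȲ = 698285.49 mm³.
X̄ = 2907365.40/20045.53 = 145.04 mm; Ȳ = 698285.49/20045.53 = 34.83 mm.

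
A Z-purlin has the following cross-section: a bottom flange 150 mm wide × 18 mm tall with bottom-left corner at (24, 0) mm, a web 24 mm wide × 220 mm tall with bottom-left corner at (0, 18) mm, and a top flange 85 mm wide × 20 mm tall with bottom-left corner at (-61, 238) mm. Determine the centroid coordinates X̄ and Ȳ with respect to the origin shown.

bottom flange: A = 150 × 18 = 2700.00, centroid at (99.00, 9.00).
web: A = 24 × 220 = 5280.00, centroid at (12.00, 128.00).
top flange: A = 85 × 20 = 1700.00, centroid at (-18.50, 248.00).
ΣA = 9680.00 mm², ΣAX̄ = 299210.00 mm³, ΣAȲ = 1121740.00 mm³.
X̄ = 299210.00/9680.00 = 30.91 mm; Ȳ = 1121740.00/9680.00 = 115.88 mm.

X̄ = 30.91 mm, Ȳ = 115.88 mm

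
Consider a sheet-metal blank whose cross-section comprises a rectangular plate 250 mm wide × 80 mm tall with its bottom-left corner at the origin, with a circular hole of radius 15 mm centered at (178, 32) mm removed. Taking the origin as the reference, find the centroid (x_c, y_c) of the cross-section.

plate: A = 250 × 80 = 20000.00, centroid at (125.00, 40.00).
hole: A = −π·15² = -706.86, centroid at (178.00, 32.00).
ΣA = 19293.14 mm²
ΣAx_c = (20000.00)(125.00) + (-706.86)(178.00) = 2374179.21 mm³
ΣAy_c = (20000.00)(40.00) + (-706.86)(32.00) = 777380.53 mm³
x_c = 2374179.21 / 19293.14 = 123.06 mm
y_c = 777380.53 / 19293.14 = 40.29 mm

x_c = 123.06 mm, y_c = 40.29 mm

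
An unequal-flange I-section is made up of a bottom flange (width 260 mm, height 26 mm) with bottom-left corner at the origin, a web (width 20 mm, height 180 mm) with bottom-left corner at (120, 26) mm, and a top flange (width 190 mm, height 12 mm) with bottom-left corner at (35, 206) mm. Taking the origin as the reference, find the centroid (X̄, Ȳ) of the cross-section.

X̄ = 130.00 mm, Ȳ = 78.23 mm

bottom flange: A = 260 × 26 = 6760.00, centroid at (130.00, 13.00).
web: A = 20 × 180 = 3600.00, centroid at (130.00, 116.00).
top flange: A = 190 × 12 = 2280.00, centroid at (130.00, 212.00).
ΣA = 12640.00 mm²
ΣAX̄ = (6760.00)(130.00) + (3600.00)(130.00) + (2280.00)(130.00) = 1643200.00 mm³
ΣAȲ = (6760.00)(13.00) + (3600.00)(116.00) + (2280.00)(212.00) = 988840.00 mm³
X̄ = 1643200.00 / 12640.00 = 130.00 mm
Ȳ = 988840.00 / 12640.00 = 78.23 mm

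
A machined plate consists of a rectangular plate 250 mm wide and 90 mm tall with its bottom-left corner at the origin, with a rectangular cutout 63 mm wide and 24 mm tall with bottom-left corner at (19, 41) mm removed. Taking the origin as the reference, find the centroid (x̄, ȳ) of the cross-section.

x̄ = 130.37 mm, ȳ = 44.42 mm

plate: A = 250 × 90 = 22500.00, centroid at (125.00, 45.00).
hole: A = −(63 × 24) = -1512.00, centroid at (50.50, 53.00).
ΣA = 20988.00 mm²
ΣAx̄ = (22500.00)(125.00) + (-1512.00)(50.50) = 2736144.00 mm³
ΣAȳ = (22500.00)(45.00) + (-1512.00)(53.00) = 932364.00 mm³
x̄ = 2736144.00 / 20988.00 = 130.37 mm
ȳ = 932364.00 / 20988.00 = 44.42 mm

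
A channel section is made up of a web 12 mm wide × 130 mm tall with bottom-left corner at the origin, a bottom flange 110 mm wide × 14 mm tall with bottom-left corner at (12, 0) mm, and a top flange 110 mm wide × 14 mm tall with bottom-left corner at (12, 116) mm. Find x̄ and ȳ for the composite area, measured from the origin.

x̄ = 46.49 mm, ȳ = 65.00 mm

web: A = 12 × 130 = 1560.00, centroid at (6.00, 65.00).
bottom flange: A = 110 × 14 = 1540.00, centroid at (67.00, 7.00).
top flange: A = 110 × 14 = 1540.00, centroid at (67.00, 123.00).
ΣA = 4640.00 mm², ΣAx̄ = 215720.00 mm³, ΣAȳ = 301600.00 mm³.
x̄ = 215720.00/4640.00 = 46.49 mm; ȳ = 301600.00/4640.00 = 65.00 mm.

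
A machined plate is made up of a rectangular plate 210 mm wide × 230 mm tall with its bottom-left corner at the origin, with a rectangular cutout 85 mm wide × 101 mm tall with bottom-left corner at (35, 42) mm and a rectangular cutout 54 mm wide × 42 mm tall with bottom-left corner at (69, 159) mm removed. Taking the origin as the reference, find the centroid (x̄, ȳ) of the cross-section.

Part | A | x̄ᵢ | ȳᵢ | A·x̄ᵢ | A·ȳᵢ
plate | 48300.00 | 105.00 | 115.00 | 5071500.00 | 5554500.00
hole 1 | -8585.00 | 77.50 | 92.50 | -665337.50 | -794112.50
hole 2 | -2268.00 | 96.00 | 180.00 | -217728.00 | -408240.00
Σ | 37447.00 |  |  | 4188434.50 | 4352147.50
x̄ = 4188434.50 / 37447.00 = 111.85 mm
ȳ = 4352147.50 / 37447.00 = 116.22 mm

x̄ = 111.85 mm, ȳ = 116.22 mm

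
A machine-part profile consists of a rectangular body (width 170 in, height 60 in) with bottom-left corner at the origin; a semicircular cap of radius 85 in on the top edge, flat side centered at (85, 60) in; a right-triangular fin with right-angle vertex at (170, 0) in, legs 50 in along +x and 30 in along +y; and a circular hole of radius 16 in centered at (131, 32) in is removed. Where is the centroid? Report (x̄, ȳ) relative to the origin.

rectangular body: A = 170 × 60 = 10200.00, centroid at (85.00, 30.00).
semicircular top: A = ½π·85² = 11349.00, centroid at (85.00, 96.08).
triangular fin: A = ½·50·30 = 750.00, centroid at (186.67, 10.00).
hole: A = −π·16² = -804.25, centroid at (131.00, 32.00).
ΣA = 21494.76 in²
ΣAx̄ = (10200.00)(85.00) + (11349.00)(85.00) + (750.00)(186.67) + (-804.25)(131.00) = 1866308.84 in³
ΣAȳ = (10200.00)(30.00) + (11349.00)(96.08) + (750.00)(10.00) + (-804.25)(32.00) = 1378120.95 in³
x̄ = 1866308.84 / 21494.76 = 86.83 in
ȳ = 1378120.95 / 21494.76 = 64.11 in

x̄ = 86.83 in, ȳ = 64.11 in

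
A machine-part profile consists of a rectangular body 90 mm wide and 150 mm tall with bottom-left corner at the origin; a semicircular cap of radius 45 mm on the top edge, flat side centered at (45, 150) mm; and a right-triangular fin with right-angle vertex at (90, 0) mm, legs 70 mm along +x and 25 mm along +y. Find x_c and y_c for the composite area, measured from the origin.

x_c = 48.41 mm, y_c = 88.73 mm

rectangular body: A = 90 × 150 = 13500.00, centroid at (45.00, 75.00).
semicircular top: A = ½π·45² = 3180.86, centroid at (45.00, 169.10).
triangular fin: A = ½·70·25 = 875.00, centroid at (113.33, 8.33).
ΣA = 17555.86 mm², ΣAx_c = 849805.48 mm³, ΣAy_c = 1557671.05 mm³.
x_c = 849805.48/17555.86 = 48.41 mm; y_c = 1557671.05/17555.86 = 88.73 mm.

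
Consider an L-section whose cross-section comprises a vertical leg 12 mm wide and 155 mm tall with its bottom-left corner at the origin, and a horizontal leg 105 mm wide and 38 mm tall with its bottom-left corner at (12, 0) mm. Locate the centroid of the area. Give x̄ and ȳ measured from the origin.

x̄ = 45.90 mm, ȳ = 37.60 mm

vertical leg: A = 12 × 155 = 1860.00, centroid at (6.00, 77.50).
horizontal leg: A = 105 × 38 = 3990.00, centroid at (64.50, 19.00).
ΣA = 5850.00 mm², ΣAx̄ = 268515.00 mm³, ΣAȳ = 219960.00 mm³.
x̄ = 268515.00/5850.00 = 45.90 mm; ȳ = 219960.00/5850.00 = 37.60 mm.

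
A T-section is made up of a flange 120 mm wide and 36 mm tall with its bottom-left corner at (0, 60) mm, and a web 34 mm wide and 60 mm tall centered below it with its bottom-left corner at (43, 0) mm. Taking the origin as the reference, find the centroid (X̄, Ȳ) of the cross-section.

web: A = 34 × 60 = 2040.00, centroid at (60.00, 30.00).
flange: A = 120 × 36 = 4320.00, centroid at (60.00, 78.00).
ΣA = 6360.00 mm², ΣAX̄ = 381600.00 mm³, ΣAȲ = 398160.00 mm³.
X̄ = 381600.00/6360.00 = 60.00 mm; Ȳ = 398160.00/6360.00 = 62.60 mm.

X̄ = 60.00 mm, Ȳ = 62.60 mm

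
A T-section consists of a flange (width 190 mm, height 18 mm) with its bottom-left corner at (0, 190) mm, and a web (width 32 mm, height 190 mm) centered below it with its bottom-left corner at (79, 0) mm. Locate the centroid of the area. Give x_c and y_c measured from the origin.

Part | A | x̄ᵢ | ȳᵢ | A·x̄ᵢ | A·ȳᵢ
web | 6080.00 | 95.00 | 95.00 | 577600.00 | 577600.00
flange | 3420.00 | 95.00 | 199.00 | 324900.00 | 680580.00
Σ | 9500.00 |  |  | 902500.00 | 1258180.00
x_c = 902500.00 / 9500.00 = 95.00 mm
y_c = 1258180.00 / 9500.00 = 132.44 mm

x_c = 95.00 mm, y_c = 132.44 mm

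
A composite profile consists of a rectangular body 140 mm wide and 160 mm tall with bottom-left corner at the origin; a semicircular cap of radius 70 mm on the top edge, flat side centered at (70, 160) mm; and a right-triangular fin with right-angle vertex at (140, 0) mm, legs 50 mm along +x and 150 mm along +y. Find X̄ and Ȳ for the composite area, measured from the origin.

rectangular body: A = 140 × 160 = 22400.00, centroid at (70.00, 80.00).
semicircular top: A = ½π·70² = 7696.90, centroid at (70.00, 189.71).
triangular fin: A = ½·50·150 = 3750.00, centroid at (156.67, 50.00).
ΣA = 33846.90 mm², ΣAX̄ = 2694283.14 mm³, ΣAȲ = 3439670.99 mm³.
X̄ = 2694283.14/33846.90 = 79.60 mm; Ȳ = 3439670.99/33846.90 = 101.62 mm.

X̄ = 79.60 mm, Ȳ = 101.62 mm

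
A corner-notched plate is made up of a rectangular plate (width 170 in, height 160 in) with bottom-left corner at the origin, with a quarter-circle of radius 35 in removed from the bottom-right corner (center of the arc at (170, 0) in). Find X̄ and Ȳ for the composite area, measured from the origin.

plate: A = 170 × 160 = 27200.00, centroid at (85.00, 80.00).
removed quarter-circle: A = −¼π·35² = -962.11, centroid at (155.15, 14.85).
ΣA = 26237.89 in², ΣAX̄ = 2162732.50 in³, ΣAȲ = 2161708.33 in³.
X̄ = 2162732.50/26237.89 = 82.43 in; Ȳ = 2161708.33/26237.89 = 82.39 in.

X̄ = 82.43 in, Ȳ = 82.39 in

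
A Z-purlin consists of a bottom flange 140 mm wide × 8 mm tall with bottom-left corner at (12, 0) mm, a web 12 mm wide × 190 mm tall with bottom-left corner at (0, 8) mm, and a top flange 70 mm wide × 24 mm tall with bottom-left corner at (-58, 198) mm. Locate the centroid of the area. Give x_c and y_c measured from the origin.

x_c = 13.17 mm, y_c = 116.56 mm

Part | A | x̄ᵢ | ȳᵢ | A·x̄ᵢ | A·ȳᵢ
bottom flange | 1120.00 | 82.00 | 4.00 | 91840.00 | 4480.00
web | 2280.00 | 6.00 | 103.00 | 13680.00 | 234840.00
top flange | 1680.00 | -23.00 | 210.00 | -38640.00 | 352800.00
Σ | 5080.00 |  |  | 66880.00 | 592120.00
x_c = 66880.00 / 5080.00 = 13.17 mm
y_c = 592120.00 / 5080.00 = 116.56 mm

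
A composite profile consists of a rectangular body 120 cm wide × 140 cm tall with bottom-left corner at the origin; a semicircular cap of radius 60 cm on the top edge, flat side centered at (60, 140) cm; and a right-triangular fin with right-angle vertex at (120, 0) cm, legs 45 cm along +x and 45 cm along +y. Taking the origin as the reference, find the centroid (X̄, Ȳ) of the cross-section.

X̄ = 63.24 cm, Ȳ = 90.63 cm

rectangular body: A = 120 × 140 = 16800.00, centroid at (60.00, 70.00).
semicircular top: A = ½π·60² = 5654.87, centroid at (60.00, 165.46).
triangular fin: A = ½·45·45 = 1012.50, centroid at (135.00, 15.00).
ΣA = 23467.37 cm²
ΣAX̄ = (16800.00)(60.00) + (5654.87)(60.00) + (1012.50)(135.00) = 1483979.51 cm³
ΣAȲ = (16800.00)(70.00) + (5654.87)(165.46) + (1012.50)(15.00) = 2126868.85 cm³
X̄ = 1483979.51 / 23467.37 = 63.24 cm
Ȳ = 2126868.85 / 23467.37 = 90.63 cm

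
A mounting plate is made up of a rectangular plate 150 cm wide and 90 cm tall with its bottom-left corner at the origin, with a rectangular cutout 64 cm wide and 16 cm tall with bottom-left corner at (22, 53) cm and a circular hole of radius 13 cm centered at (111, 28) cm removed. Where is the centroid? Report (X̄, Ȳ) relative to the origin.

Part | A | x̄ᵢ | ȳᵢ | A·x̄ᵢ | A·ȳᵢ
plate | 13500.00 | 75.00 | 45.00 | 1012500.00 | 607500.00
hole 1 | -1024.00 | 54.00 | 61.00 | -55296.00 | -62464.00
hole 2 | -530.93 | 111.00 | 28.00 | -58933.14 | -14866.02
Σ | 11945.07 |  |  | 898270.86 | 530169.98
X̄ = 898270.86 / 11945.07 = 75.20 cm
Ȳ = 530169.98 / 11945.07 = 44.38 cm

X̄ = 75.20 cm, Ȳ = 44.38 cm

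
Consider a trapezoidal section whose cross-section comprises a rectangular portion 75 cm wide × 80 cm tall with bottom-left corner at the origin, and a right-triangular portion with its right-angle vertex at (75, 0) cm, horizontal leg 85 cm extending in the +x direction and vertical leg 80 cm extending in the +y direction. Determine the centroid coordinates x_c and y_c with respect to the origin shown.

x_c = 61.31 cm, y_c = 35.18 cm

rectangular portion: A = 75 × 80 = 6000.00, centroid at (37.50, 40.00).
triangular portion: A = ½·85·80 = 3400.00, centroid at (103.33, 26.67).
ΣA = 9400.00 cm²
ΣAx_c = (6000.00)(37.50) + (3400.00)(103.33) = 576333.33 cm³
ΣAy_c = (6000.00)(40.00) + (3400.00)(26.67) = 330666.67 cm³
x_c = 576333.33 / 9400.00 = 61.31 cm
y_c = 330666.67 / 9400.00 = 35.18 cm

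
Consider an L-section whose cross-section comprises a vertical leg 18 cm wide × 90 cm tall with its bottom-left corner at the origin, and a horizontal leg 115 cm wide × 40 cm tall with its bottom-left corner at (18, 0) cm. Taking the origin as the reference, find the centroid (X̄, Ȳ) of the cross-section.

vertical leg: A = 18 × 90 = 1620.00, centroid at (9.00, 45.00).
horizontal leg: A = 115 × 40 = 4600.00, centroid at (75.50, 20.00).
ΣA = 6220.00 cm², ΣAX̄ = 361880.00 cm³, ΣAȲ = 164900.00 cm³.
X̄ = 361880.00/6220.00 = 58.18 cm; Ȳ = 164900.00/6220.00 = 26.51 cm.

X̄ = 58.18 cm, Ȳ = 26.51 cm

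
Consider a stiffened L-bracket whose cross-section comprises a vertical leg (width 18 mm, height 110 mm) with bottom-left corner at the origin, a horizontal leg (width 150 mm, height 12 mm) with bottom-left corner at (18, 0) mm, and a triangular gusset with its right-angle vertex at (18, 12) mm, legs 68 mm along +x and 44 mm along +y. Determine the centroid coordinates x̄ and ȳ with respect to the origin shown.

x̄ = 46.64 mm, ȳ = 30.25 mm

vertical leg: A = 18 × 110 = 1980.00, centroid at (9.00, 55.00).
horizontal leg: A = 150 × 12 = 1800.00, centroid at (93.00, 6.00).
gusset: A = ½·68·44 = 1496.00, centroid at (40.67, 26.67).
ΣA = 5276.00 mm²
ΣAx̄ = (1980.00)(9.00) + (1800.00)(93.00) + (1496.00)(40.67) = 246057.33 mm³
ΣAȳ = (1980.00)(55.00) + (1800.00)(6.00) + (1496.00)(26.67) = 159593.33 mm³
x̄ = 246057.33 / 5276.00 = 46.64 mm
ȳ = 159593.33 / 5276.00 = 30.25 mm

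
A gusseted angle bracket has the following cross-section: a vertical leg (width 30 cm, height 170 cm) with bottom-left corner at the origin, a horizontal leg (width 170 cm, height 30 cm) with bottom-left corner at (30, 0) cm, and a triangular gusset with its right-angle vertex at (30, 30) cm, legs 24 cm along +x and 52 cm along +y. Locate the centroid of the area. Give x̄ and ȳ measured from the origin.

vertical leg: A = 30 × 170 = 5100.00, centroid at (15.00, 85.00).
horizontal leg: A = 170 × 30 = 5100.00, centroid at (115.00, 15.00).
gusset: A = ½·24·52 = 624.00, centroid at (38.00, 47.33).
ΣA = 10824.00 cm²
ΣAx̄ = (5100.00)(15.00) + (5100.00)(115.00) + (624.00)(38.00) = 686712.00 cm³
ΣAȳ = (5100.00)(85.00) + (5100.00)(15.00) + (624.00)(47.33) = 539536.00 cm³
x̄ = 686712.00 / 10824.00 = 63.44 cm
ȳ = 539536.00 / 10824.00 = 49.85 cm

x̄ = 63.44 cm, ȳ = 49.85 cm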